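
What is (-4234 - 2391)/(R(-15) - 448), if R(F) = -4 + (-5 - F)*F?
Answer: 6625/602 ≈ 11.005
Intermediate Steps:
R(F) = -4 + F*(-5 - F)
(-4234 - 2391)/(R(-15) - 448) = (-4234 - 2391)/((-4 - 1*(-15)² - 5*(-15)) - 448) = -6625/((-4 - 1*225 + 75) - 448) = -6625/((-4 - 225 + 75) - 448) = -6625/(-154 - 448) = -6625/(-602) = -6625*(-1/602) = 6625/602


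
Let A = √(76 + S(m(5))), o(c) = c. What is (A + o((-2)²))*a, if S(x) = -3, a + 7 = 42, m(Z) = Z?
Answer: 140 + 35*√73 ≈ 439.04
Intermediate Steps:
a = 35 (a = -7 + 42 = 35)
A = √73 (A = √(76 - 3) = √73 ≈ 8.5440)
(A + o((-2)²))*a = (√73 + (-2)²)*35 = (√73 + 4)*35 = (4 + √73)*35 = 140 + 35*√73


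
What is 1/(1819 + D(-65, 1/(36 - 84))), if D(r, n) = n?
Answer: 48/87311 ≈ 0.00054976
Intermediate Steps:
1/(1819 + D(-65, 1/(36 - 84))) = 1/(1819 + 1/(36 - 84)) = 1/(1819 + 1/(-48)) = 1/(1819 - 1/48) = 1/(87311/48) = 48/87311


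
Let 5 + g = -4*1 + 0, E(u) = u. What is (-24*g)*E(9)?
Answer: 1944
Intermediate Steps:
g = -9 (g = -5 + (-4*1 + 0) = -5 + (-4 + 0) = -5 - 4 = -9)
(-24*g)*E(9) = -24*(-9)*9 = 216*9 = 1944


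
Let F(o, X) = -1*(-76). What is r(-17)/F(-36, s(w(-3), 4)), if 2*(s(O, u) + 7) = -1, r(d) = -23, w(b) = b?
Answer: -23/76 ≈ -0.30263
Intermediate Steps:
s(O, u) = -15/2 (s(O, u) = -7 + (1/2)*(-1) = -7 - 1/2 = -15/2)
F(o, X) = 76
r(-17)/F(-36, s(w(-3), 4)) = -23/76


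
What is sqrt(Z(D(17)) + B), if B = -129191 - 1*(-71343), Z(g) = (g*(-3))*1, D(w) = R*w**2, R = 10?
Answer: I*sqrt(66518) ≈ 257.91*I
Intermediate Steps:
D(w) = 10*w**2
Z(g) = -3*g (Z(g) = -3*g*1 = -3*g)
B = -57848 (B = -129191 + 71343 = -57848)
sqrt(Z(D(17)) + B) = sqrt(-30*17**2 - 57848) = sqrt(-30*289 - 57848) = sqrt(-3*2890 - 57848) = sqrt(-8670 - 57848) = sqrt(-66518) = I*sqrt(66518)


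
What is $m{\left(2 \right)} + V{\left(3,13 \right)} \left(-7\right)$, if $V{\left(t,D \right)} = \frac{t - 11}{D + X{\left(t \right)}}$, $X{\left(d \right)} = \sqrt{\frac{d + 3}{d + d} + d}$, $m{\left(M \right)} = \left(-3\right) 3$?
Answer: $- \frac{79}{15} \approx -5.2667$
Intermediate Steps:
$m{\left(M \right)} = -9$
$X{\left(d \right)} = \sqrt{d + \frac{3 + d}{2 d}}$ ($X{\left(d \right)} = \sqrt{\frac{3 + d}{2 d} + d} = \sqrt{d + \frac{3 + d}{2 d}}$)
$V{\left(t,D \right)} = \frac{-11 + t}{D + \frac{\sqrt{2 + 4 t + \frac{6}{t}}}{2}}$ ($V{\left(t,D \right)} = \frac{t - 11}{D + \frac{\sqrt{2 + 4 t + \frac{6}{t}}}{2}} = \frac{-11 + t}{D + \frac{\sqrt{2 + 4 t + \frac{6}{t}}}{2}}$)
$m{\left(2 \right)} + V{\left(3,13 \right)} \left(-7\right) = -9 + \frac{2 \left(-11 + 3\right)}{2 \cdot 13 + \sqrt{2} \sqrt{1 + 2 \cdot 3 + \frac{3}{3}}} \left(-7\right) = -9 + 2 \frac{1}{26 + \sqrt{2} \sqrt{1 + 6 + 3 \cdot \frac{1}{3}}} \left(-8\right) \left(-7\right) = -9 + 2 \frac{1}{26 + \sqrt{2} \sqrt{1 + 6 + 1}} \left(-8\right) \left(-7\right) = -9 + 2 \frac{1}{26 + \sqrt{2} \sqrt{8}} \left(-8\right) \left(-7\right) = -9 + 2 \frac{1}{26 + \sqrt{2} \cdot 2 \sqrt{2}} \left(-8\right) \left(-7\right) = -9 + 2 \frac{1}{26 + 4} \left(-8\right) \left(-7\right) = -9 + 2 \cdot \frac{1}{30} \left(-8\right) \left(-7\right) = -9 - - \frac{56}{15} = -9 + \frac{56}{15} = - \frac{79}{15}$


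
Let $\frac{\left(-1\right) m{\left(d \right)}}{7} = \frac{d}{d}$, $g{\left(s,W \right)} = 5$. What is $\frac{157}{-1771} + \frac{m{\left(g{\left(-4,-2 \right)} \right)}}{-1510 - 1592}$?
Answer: $- \frac{43147}{499422} \approx -0.086394$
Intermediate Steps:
$m{\left(d \right)} = -7$ ($m{\left(d \right)} = - 7 \frac{d}{d} = \left(-7\right) 1 = -7$)
$\frac{157}{-1771} + \frac{m{\left(g{\left(-4,-2 \right)} \right)}}{-1510 - 1592} = \frac{157}{-1771} - \frac{7}{-1510 - 1592} = 157 \left(- \frac{1}{1771}\right) - \frac{7}{-1510 - 1592} = - \frac{157}{1771} - \frac{7}{-3102} = - \frac{157}{1771} - - \frac{7}{3102} = - \frac{157}{1771} + \frac{7}{3102} = - \frac{43147}{499422}$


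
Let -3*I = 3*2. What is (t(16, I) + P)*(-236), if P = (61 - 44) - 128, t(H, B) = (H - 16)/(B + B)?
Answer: 26196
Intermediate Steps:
I = -2 ≈ -2.0000
t(H, B) = (-16 + H)/(2*B) (t(H, B) = (-16 + H)/((2*B)) = (-16 + H)*(1/(2*B)) = (-16 + H)/(2*B))
P = -111 (P = 17 - 128 = -111)
(t(16, I) + P)*(-236) = ((1/2)*(-16 + 16)/(-2) - 111)*(-236) = ((1/2)*(-1/2)*0 - 111)*(-236) = (0 - 111)*(-236) = -111*(-236) = 26196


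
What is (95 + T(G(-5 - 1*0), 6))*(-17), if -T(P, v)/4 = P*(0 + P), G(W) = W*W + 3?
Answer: 51697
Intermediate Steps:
G(W) = 3 + W² (G(W) = W² + 3 = 3 + W²)
T(P, v) = -4*P² (T(P, v) = -4*P*(0 + P) = -4*P*P = -4*P²)
(95 + T(G(-5 - 1*0), 6))*(-17) = (95 - 4*(3 + (-5 - 1*0)²)²)*(-17) = (95 - 4*(3 + (-5 + 0)²)²)*(-17) = (95 - 4*(3 + (-5)²)²)*(-17) = (95 - 4*(3 + 25)²)*(-17) = (95 - 4*28²)*(-17) = (95 - 4*784)*(-17) = (95 - 3136)*(-17) = -3041*(-17) = 51697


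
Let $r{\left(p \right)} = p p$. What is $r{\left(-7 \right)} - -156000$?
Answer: $156049$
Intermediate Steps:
$r{\left(p \right)} = p^{2}$
$r{\left(-7 \right)} - -156000 = \left(-7\right)^{2} - -156000 = 49 + 156000 = 156049$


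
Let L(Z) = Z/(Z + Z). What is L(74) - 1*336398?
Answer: -672795/2 ≈ -3.3640e+5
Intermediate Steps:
L(Z) = 1/2 (L(Z) = Z/((2*Z)) = Z*(1/(2*Z)) = 1/2)
L(74) - 1*336398 = 1/2 - 1*336398 = 1/2 - 336398 = -672795/2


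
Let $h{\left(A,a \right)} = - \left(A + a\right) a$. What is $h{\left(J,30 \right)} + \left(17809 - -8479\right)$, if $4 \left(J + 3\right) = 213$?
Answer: $\frac{47761}{2} \approx 23881.0$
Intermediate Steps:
$J = \frac{201}{4}$ ($J = -3 + \frac{1}{4} \cdot 213 = -3 + \frac{213}{4} = \frac{201}{4} \approx 50.25$)
$h{\left(A,a \right)} = - a \left(A + a\right)$
$h{\left(J,30 \right)} + \left(17809 - -8479\right) = \left(-1\right) 30 \left(\frac{201}{4} + 30\right) + \left(17809 - -8479\right) = \left(-1\right) 30 \cdot \frac{321}{4} + \left(17809 + 8479\right) = - \frac{4815}{2} + 26288 = \frac{47761}{2}$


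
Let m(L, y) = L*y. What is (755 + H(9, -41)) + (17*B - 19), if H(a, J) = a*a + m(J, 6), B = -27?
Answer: 112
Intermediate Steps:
H(a, J) = a**2 + 6*J (H(a, J) = a*a + J*6 = a**2 + 6*J)
(755 + H(9, -41)) + (17*B - 19) = (755 + (9**2 + 6*(-41))) + (17*(-27) - 19) = (755 + (81 - 246)) + (-459 - 19) = (755 - 165) - 478 = 590 - 478 = 112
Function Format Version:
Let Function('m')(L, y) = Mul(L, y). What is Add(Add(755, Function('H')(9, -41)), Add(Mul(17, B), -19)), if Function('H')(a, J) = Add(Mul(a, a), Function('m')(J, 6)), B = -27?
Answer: 112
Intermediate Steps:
Function('H')(a, J) = Add(Pow(a, 2), Mul(6, J)) (Function('H')(a, J) = Add(Mul(a, a), Mul(J, 6)) = Add(Pow(a, 2), Mul(6, J)))
Add(Add(755, Function('H')(9, -41)), Add(Mul(17, B), -19)) = Add(Add(755, Add(Pow(9, 2), Mul(6, -41))), Add(Mul(17, -27), -19)) = Add(Add(755, Add(81, -246)), Add(-459, -19)) = Add(Add(755, -165), -478) = Add(590, -478) = 112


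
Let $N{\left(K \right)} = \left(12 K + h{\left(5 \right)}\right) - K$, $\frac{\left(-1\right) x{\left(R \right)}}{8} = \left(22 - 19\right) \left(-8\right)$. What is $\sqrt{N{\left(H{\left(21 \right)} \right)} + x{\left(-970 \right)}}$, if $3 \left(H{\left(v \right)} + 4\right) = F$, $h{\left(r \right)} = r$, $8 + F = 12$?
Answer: $\frac{\sqrt{1509}}{3} \approx 12.949$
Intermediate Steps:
$F = 4$ ($F = -8 + 12 = 4$)
$H{\left(v \right)} = - \frac{8}{3}$ ($H{\left(v \right)} = -4 + \frac{1}{3} \cdot 4 = -4 + \frac{4}{3} = - \frac{8}{3}$)
$x{\left(R \right)} = 192$ ($x{\left(R \right)} = - 8 \left(22 - 19\right) \left(-8\right) = - 8 \cdot 3 \left(-8\right) = \left(-8\right) \left(-24\right) = 192$)
$N{\left(K \right)} = 5 + 11 K$ ($N{\left(K \right)} = \left(12 K + 5\right) - K = \left(5 + 12 K\right) - K = 5 + 11 K$)
$\sqrt{N{\left(H{\left(21 \right)} \right)} + x{\left(-970 \right)}} = \sqrt{\left(5 + 11 \left(- \frac{8}{3}\right)\right) + 192} = \sqrt{\left(5 - \frac{88}{3}\right) + 192} = \sqrt{- \frac{73}{3} + 192} = \sqrt{\frac{503}{3}} = \frac{\sqrt{1509}}{3}$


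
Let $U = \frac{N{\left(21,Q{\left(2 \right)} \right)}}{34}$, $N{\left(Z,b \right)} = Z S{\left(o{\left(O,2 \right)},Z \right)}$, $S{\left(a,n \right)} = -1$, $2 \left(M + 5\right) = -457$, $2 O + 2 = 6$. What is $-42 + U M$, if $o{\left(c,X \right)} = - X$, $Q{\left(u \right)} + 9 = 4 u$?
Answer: $\frac{6951}{68} \approx 102.22$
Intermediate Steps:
$O = 2$ ($O = -1 + \frac{1}{2} \cdot 6 = -1 + 3 = 2$)
$M = - \frac{467}{2}$ ($M = -5 + \frac{1}{2} \left(-457\right) = -5 - \frac{457}{2} = - \frac{467}{2} \approx -233.5$)
$Q{\left(u \right)} = -9 + 4 u$
$N{\left(Z,b \right)} = - Z$ ($N{\left(Z,b \right)} = Z \left(-1\right) = - Z$)
$U = - \frac{21}{34}$ ($U = \frac{\left(-1\right) 21}{34} = \left(-21\right) \frac{1}{34} = - \frac{21}{34} \approx -0.61765$)
$-42 + U M = -42 - - \frac{9807}{68} = -42 + \frac{9807}{68} = \frac{6951}{68}$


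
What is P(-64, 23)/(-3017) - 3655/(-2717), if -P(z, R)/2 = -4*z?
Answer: 12418239/8197189 ≈ 1.5149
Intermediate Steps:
P(z, R) = 8*z (P(z, R) = -(-8)*z = 8*z)
P(-64, 23)/(-3017) - 3655/(-2717) = (8*(-64))/(-3017) - 3655/(-2717) = -512*(-1/3017) - 3655*(-1/2717) = 512/3017 + 3655/2717 = 12418239/8197189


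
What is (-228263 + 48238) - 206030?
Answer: -386055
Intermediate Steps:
(-228263 + 48238) - 206030 = -180025 - 206030 = -386055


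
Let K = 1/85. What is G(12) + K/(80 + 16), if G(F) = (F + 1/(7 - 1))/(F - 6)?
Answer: 49643/24480 ≈ 2.0279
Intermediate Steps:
K = 1/85 ≈ 0.011765
G(F) = (⅙ + F)/(-6 + F) (G(F) = (F + 1/6)/(-6 + F) = (F + ⅙)/(-6 + F) = (⅙ + F)/(-6 + F))
G(12) + K/(80 + 16) = (⅙ + 12)/(-6 + 12) + 1/(85*(80 + 16)) = (73/6)/6 + (1/85)/96 = (⅙)*(73/6) + (1/85)*(1/96) = 73/36 + 1/8160 = 49643/24480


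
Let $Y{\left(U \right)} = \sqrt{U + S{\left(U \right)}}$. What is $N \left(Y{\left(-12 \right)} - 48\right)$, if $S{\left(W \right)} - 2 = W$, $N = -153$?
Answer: $7344 - 153 i \sqrt{22} \approx 7344.0 - 717.63 i$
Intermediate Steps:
$S{\left(W \right)} = 2 + W$
$Y{\left(U \right)} = \sqrt{2 + 2 U}$ ($Y{\left(U \right)} = \sqrt{U + \left(2 + U\right)} = \sqrt{2 + 2 U}$)
$N \left(Y{\left(-12 \right)} - 48\right) = - 153 \left(\sqrt{2 + 2 \left(-12\right)} - 48\right) = - 153 \left(\sqrt{2 - 24} - 48\right) = - 153 \left(\sqrt{-22} - 48\right) = - 153 \left(i \sqrt{22} - 48\right) = - 153 \left(-48 + i \sqrt{22}\right) = 7344 - 153 i \sqrt{22}$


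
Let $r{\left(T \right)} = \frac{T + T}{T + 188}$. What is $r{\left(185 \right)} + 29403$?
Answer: $\frac{10967689}{373} \approx 29404.0$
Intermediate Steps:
$r{\left(T \right)} = \frac{2 T}{188 + T}$
$r{\left(185 \right)} + 29403 = 2 \cdot 185 \frac{1}{188 + 185} + 29403 = 2 \cdot 185 \cdot \frac{1}{373} + 29403 = \frac{370}{373} + 29403 = \frac{10967689}{373}$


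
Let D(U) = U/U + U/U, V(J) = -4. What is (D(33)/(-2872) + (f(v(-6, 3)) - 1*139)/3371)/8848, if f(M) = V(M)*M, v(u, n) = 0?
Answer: -202975/42831009088 ≈ -4.7390e-6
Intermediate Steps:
D(U) = 2 (D(U) = 1 + 1 = 2)
f(M) = -4*M
(D(33)/(-2872) + (f(v(-6, 3)) - 1*139)/3371)/8848 = (2/(-2872) + (-4*0 - 1*139)/3371)/8848 = (2*(-1/2872) + (0 - 139)*(1/3371))*(1/8848) = (-1/1436 - 139*1/3371)*(1/8848) = (-1/1436 - 139/3371)*(1/8848) = -202975/4840756*1/8848 = -202975/42831009088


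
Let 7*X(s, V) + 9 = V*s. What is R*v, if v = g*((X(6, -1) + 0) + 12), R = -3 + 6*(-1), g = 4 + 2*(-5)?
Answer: 3726/7 ≈ 532.29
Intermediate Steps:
g = -6 (g = 4 - 10 = -6)
X(s, V) = -9/7 + V*s/7 (X(s, V) = -9/7 + (V*s)/7 = -9/7 + V*s/7)
R = -9 (R = -3 - 6 = -9)
v = -414/7 (v = -6*(((-9/7 + (⅐)*(-1)*6) + 0) + 12) = -6*(((-9/7 - 6/7) + 0) + 12) = -6*((-15/7 + 0) + 12) = -6*(-15/7 + 12) = -6*69/7 = -414/7 ≈ -59.143)
R*v = -9*(-414/7) = 3726/7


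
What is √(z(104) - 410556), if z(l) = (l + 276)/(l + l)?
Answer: I*√277534621/26 ≈ 640.75*I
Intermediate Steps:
z(l) = (276 + l)/(2*l) (z(l) = (276 + l)/((2*l)) = (276 + l)*(1/(2*l)) = (276 + l)/(2*l))
√(z(104) - 410556) = √((½)*(276 + 104)/104 - 410556) = √((½)*(1/104)*380 - 410556) = √(95/52 - 410556) = √(-21348817/52) = I*√277534621/26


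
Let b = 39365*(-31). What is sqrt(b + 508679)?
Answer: 2*I*sqrt(177909) ≈ 843.58*I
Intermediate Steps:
b = -1220315
sqrt(b + 508679) = sqrt(-1220315 + 508679) = sqrt(-711636) = 2*I*sqrt(177909)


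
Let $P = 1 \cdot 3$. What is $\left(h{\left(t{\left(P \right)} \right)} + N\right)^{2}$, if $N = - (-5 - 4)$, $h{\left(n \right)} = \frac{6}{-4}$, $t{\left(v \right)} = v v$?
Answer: $\frac{225}{4} \approx 56.25$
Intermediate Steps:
$P = 3$
$t{\left(v \right)} = v^{2}$
$h{\left(n \right)} = - \frac{3}{2}$ ($h{\left(n \right)} = 6 \left(- \frac{1}{4}\right) = - \frac{3}{2}$)
$N = 9$ ($N = \left(-1\right) \left(-9\right) = 9$)
$\left(h{\left(t{\left(P \right)} \right)} + N\right)^{2} = \left(- \frac{3}{2} + 9\right)^{2} = \left(\frac{15}{2}\right)^{2} = \frac{225}{4}$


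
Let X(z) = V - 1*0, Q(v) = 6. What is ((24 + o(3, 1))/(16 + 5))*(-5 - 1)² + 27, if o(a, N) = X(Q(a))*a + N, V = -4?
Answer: 345/7 ≈ 49.286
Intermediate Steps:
X(z) = -4 (X(z) = -4 - 1*0 = -4 + 0 = -4)
o(a, N) = N - 4*a (o(a, N) = -4*a + N = N - 4*a)
((24 + o(3, 1))/(16 + 5))*(-5 - 1)² + 27 = ((24 + (1 - 4*3))/(16 + 5))*(-5 - 1)² + 27 = ((24 + (1 - 12))/21)*(-6)² + 27 = ((24 - 11)*(1/21))*36 + 27 = (13*(1/21))*36 + 27 = (13/21)*36 + 27 = 156/7 + 27 = 345/7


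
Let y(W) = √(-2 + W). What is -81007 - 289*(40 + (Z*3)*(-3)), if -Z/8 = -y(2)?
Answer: -92567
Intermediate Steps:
Z = 0 (Z = -(-8)*√(-2 + 2) = -(-8)*√0 = -(-8)*0 = -8*0 = 0)
-81007 - 289*(40 + (Z*3)*(-3)) = -81007 - 289*(40 + (0*3)*(-3)) = -81007 - 289*(40 + 0*(-3)) = -81007 - 289*(40 + 0) = -81007 - 289*40 = -81007 - 1*11560 = -81007 - 11560 = -92567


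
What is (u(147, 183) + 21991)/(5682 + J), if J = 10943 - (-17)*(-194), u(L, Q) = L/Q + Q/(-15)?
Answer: 6703779/4064735 ≈ 1.6493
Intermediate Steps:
u(L, Q) = -Q/15 + L/Q (u(L, Q) = L/Q + Q*(-1/15) = L/Q - Q/15 = -Q/15 + L/Q)
J = 7645 (J = 10943 - 1*3298 = 10943 - 3298 = 7645)
(u(147, 183) + 21991)/(5682 + J) = ((-1/15*183 + 147/183) + 21991)/(5682 + 7645) = ((-61/5 + 147*(1/183)) + 21991)/13327 = ((-61/5 + 49/61) + 21991)*(1/13327) = (-3476/305 + 21991)*(1/13327) = (6703779/305)*(1/13327) = 6703779/4064735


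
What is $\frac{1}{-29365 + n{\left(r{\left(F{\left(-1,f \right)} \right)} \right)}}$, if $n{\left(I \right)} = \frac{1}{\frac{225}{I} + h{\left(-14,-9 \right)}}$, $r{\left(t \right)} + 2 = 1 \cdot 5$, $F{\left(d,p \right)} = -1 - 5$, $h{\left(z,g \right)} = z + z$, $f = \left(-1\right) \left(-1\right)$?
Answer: $- \frac{47}{1380154} \approx -3.4054 \cdot 10^{-5}$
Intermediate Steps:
$f = 1$
$h{\left(z,g \right)} = 2 z$
$F{\left(d,p \right)} = -6$ ($F{\left(d,p \right)} = -1 - 5 = -6$)
$r{\left(t \right)} = 3$ ($r{\left(t \right)} = -2 + 1 \cdot 5 = -2 + 5 = 3$)
$n{\left(I \right)} = \frac{1}{-28 + \frac{225}{I}}$ ($n{\left(I \right)} = \frac{1}{\frac{225}{I} + 2 \left(-14\right)} = \frac{1}{\frac{225}{I} - 28} = \frac{1}{-28 + \frac{225}{I}}$)
$\frac{1}{-29365 + n{\left(r{\left(F{\left(-1,f \right)} \right)} \right)}} = \frac{1}{-29365 - \frac{3}{-225 + 28 \cdot 3}} = \frac{1}{-29365 - \frac{3}{-225 + 84}} = \frac{1}{-29365 - \frac{3}{-141}} = \frac{1}{-29365 - 3 \left(- \frac{1}{141}\right)} = \frac{1}{-29365 + \frac{1}{47}} = \frac{1}{- \frac{1380154}{47}} = - \frac{47}{1380154}$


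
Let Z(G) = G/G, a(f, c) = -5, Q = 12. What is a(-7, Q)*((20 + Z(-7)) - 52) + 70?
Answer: 225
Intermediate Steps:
Z(G) = 1
a(-7, Q)*((20 + Z(-7)) - 52) + 70 = -5*((20 + 1) - 52) + 70 = -5*(21 - 52) + 70 = -5*(-31) + 70 = 155 + 70 = 225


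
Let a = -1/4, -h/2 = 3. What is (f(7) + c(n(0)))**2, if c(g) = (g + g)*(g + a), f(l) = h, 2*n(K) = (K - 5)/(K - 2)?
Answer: 49/4 ≈ 12.250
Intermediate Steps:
n(K) = (-5 + K)/(2*(-2 + K)) (n(K) = ((K - 5)/(K - 2))/2 = ((-5 + K)/(-2 + K))/2 = (-5 + K)/(2*(-2 + K)))
h = -6 (h = -2*3 = -6)
a = -1/4 (a = -1*1/4 = -1/4 ≈ -0.25000)
f(l) = -6
c(g) = 2*g*(-1/4 + g) (c(g) = (g + g)*(g - 1/4) = (2*g)*(-1/4 + g) = 2*g*(-1/4 + g))
(f(7) + c(n(0)))**2 = (-6 + ((-5 + 0)/(2*(-2 + 0)))*(-1 + 4*((-5 + 0)/(2*(-2 + 0))))/2)**2 = (-6 + ((1/2)*(-5)/(-2))*(-1 + 4*((1/2)*(-5)/(-2)))/2)**2 = (-6 + ((1/2)*(-1/2)*(-5))*(-1 + 4*((1/2)*(-1/2)*(-5)))/2)**2 = (-6 + (1/2)*(5/4)*(-1 + 4*(5/4)))**2 = (-6 + (1/2)*(5/4)*(-1 + 5))**2 = (-6 + (1/2)*(5/4)*4)**2 = (-6 + 5/2)**2 = (-7/2)**2 = 49/4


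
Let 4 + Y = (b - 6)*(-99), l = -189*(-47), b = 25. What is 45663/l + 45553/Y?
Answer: -106190848/5581485 ≈ -19.026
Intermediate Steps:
l = 8883
Y = -1885 (Y = -4 + (25 - 6)*(-99) = -4 + 19*(-99) = -4 - 1881 = -1885)
45663/l + 45553/Y = 45663/8883 + 45553/(-1885) = 45663*(1/8883) + 45553*(-1/1885) = 15221/2961 - 45553/1885 = -106190848/5581485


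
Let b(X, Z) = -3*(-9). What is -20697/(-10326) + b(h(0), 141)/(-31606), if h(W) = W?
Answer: 54489215/27196963 ≈ 2.0035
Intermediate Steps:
b(X, Z) = 27
-20697/(-10326) + b(h(0), 141)/(-31606) = -20697/(-10326) + 27/(-31606) = -20697*(-1/10326) + 27*(-1/31606) = 6899/3442 - 27/31606 = 54489215/27196963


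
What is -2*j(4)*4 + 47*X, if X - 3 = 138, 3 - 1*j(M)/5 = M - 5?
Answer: 6467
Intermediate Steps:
j(M) = 40 - 5*M (j(M) = 15 - 5*(M - 5) = 15 - 5*(-5 + M) = 15 + (25 - 5*M) = 40 - 5*M)
X = 141 (X = 3 + 138 = 141)
-2*j(4)*4 + 47*X = -2*(40 - 5*4)*4 + 47*141 = -2*(40 - 20)*4 + 6627 = -2*20*4 + 6627 = -40*4 + 6627 = -160 + 6627 = 6467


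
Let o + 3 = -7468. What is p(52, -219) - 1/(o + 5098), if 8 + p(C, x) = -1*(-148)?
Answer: 332221/2373 ≈ 140.00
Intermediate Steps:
o = -7471 (o = -3 - 7468 = -7471)
p(C, x) = 140 (p(C, x) = -8 - 1*(-148) = -8 + 148 = 140)
p(52, -219) - 1/(o + 5098) = 140 - 1/(-7471 + 5098) = 140 - 1/(-2373) = 140 - 1*(-1/2373) = 140 + 1/2373 = 332221/2373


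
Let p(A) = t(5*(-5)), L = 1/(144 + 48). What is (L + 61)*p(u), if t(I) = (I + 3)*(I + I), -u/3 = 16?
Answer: 3221075/48 ≈ 67106.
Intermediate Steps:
L = 1/192 ≈ 0.0052083
u = -48 (u = -3*16 = -48)
t(I) = 2*I*(3 + I) (t(I) = (3 + I)*(2*I) = 2*I*(3 + I))
p(A) = 1100 (p(A) = 2*(5*(-5))*(3 + 5*(-5)) = 2*(-25)*(3 - 25) = 2*(-25)*(-22) = 1100)
(L + 61)*p(u) = (1/192 + 61)*1100 = (11713/192)*1100 = 3221075/48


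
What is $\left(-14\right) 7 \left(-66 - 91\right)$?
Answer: $15386$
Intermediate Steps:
$\left(-14\right) 7 \left(-66 - 91\right) = \left(-98\right) \left(-157\right) = 15386$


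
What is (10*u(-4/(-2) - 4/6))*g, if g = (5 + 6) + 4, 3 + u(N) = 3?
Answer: 0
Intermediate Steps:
u(N) = 0 (u(N) = -3 + 3 = 0)
g = 15 (g = 11 + 4 = 15)
(10*u(-4/(-2) - 4/6))*g = (10*0)*15 = 0*15 = 0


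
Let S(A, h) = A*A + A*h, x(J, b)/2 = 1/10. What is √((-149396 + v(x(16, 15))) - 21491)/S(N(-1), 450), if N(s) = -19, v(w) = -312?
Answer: -I*√171199/8189 ≈ -0.050527*I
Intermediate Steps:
x(J, b) = ⅕ (x(J, b) = 2/10 = 2*(⅒) = ⅕)
S(A, h) = A² + A*h
√((-149396 + v(x(16, 15))) - 21491)/S(N(-1), 450) = √((-149396 - 312) - 21491)/((-19*(-19 + 450))) = √(-149708 - 21491)/((-19*431)) = √(-171199)/(-8189) = (I*√171199)*(-1/8189) = -I*√171199/8189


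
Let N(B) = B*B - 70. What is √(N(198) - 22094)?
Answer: 4*√1065 ≈ 130.54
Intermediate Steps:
N(B) = -70 + B² (N(B) = B² - 70 = -70 + B²)
√(N(198) - 22094) = √((-70 + 198²) - 22094) = √((-70 + 39204) - 22094) = √(39134 - 22094) = √17040 = 4*√1065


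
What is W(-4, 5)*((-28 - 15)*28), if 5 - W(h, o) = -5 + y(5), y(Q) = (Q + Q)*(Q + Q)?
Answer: 108360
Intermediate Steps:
y(Q) = 4*Q² (y(Q) = (2*Q)*(2*Q) = 4*Q²)
W(h, o) = -90 (W(h, o) = 5 - (-5 + 4*5²) = 5 - (-5 + 4*25) = 5 - (-5 + 100) = 5 - 1*95 = 5 - 95 = -90)
W(-4, 5)*((-28 - 15)*28) = -90*(-28 - 15)*28 = -(-3870)*28 = -90*(-1204) = 108360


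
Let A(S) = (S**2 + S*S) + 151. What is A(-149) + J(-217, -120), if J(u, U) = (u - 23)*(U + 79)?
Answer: 54393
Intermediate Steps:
A(S) = 151 + 2*S**2 (A(S) = (S**2 + S**2) + 151 = 2*S**2 + 151 = 151 + 2*S**2)
J(u, U) = (-23 + u)*(79 + U)
A(-149) + J(-217, -120) = (151 + 2*(-149)**2) + (-1817 - 23*(-120) + 79*(-217) - 120*(-217)) = (151 + 2*22201) + (-1817 + 2760 - 17143 + 26040) = (151 + 44402) + 9840 = 44553 + 9840 = 54393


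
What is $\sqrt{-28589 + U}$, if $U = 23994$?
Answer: $i \sqrt{4595} \approx 67.786 i$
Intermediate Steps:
$\sqrt{-28589 + U} = \sqrt{-28589 + 23994} = \sqrt{-4595} = i \sqrt{4595}$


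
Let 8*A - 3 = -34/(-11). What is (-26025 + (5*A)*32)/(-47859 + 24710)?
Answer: 40705/36377 ≈ 1.1190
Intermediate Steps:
A = 67/88 (A = 3/8 + (-34/(-11))/8 = 3/8 + (-34*(-1/11))/8 = 3/8 + (⅛)*(34/11) = 3/8 + 17/44 = 67/88 ≈ 0.76136)
(-26025 + (5*A)*32)/(-47859 + 24710) = (-26025 + (5*(67/88))*32)/(-47859 + 24710) = (-26025 + (335/88)*32)/(-23149) = (-26025 + 1340/11)*(-1/23149) = -284935/11*(-1/23149) = 40705/36377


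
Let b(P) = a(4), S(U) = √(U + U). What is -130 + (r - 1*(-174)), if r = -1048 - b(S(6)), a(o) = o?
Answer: -1008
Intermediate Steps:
S(U) = √2*√U (S(U) = √(2*U) = √2*√U)
b(P) = 4
r = -1052 (r = -1048 - 1*4 = -1048 - 4 = -1052)
-130 + (r - 1*(-174)) = -130 + (-1052 - 1*(-174)) = -130 + (-1052 + 174) = -130 - 878 = -1008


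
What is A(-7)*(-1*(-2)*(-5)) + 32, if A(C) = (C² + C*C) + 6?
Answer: -1008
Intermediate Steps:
A(C) = 6 + 2*C² (A(C) = (C² + C²) + 6 = 2*C² + 6 = 6 + 2*C²)
A(-7)*(-1*(-2)*(-5)) + 32 = (6 + 2*(-7)²)*(-1*(-2)*(-5)) + 32 = (6 + 2*49)*(2*(-5)) + 32 = (6 + 98)*(-10) + 32 = 104*(-10) + 32 = -1040 + 32 = -1008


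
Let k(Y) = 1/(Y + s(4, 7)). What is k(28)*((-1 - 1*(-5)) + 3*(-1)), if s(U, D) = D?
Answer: 1/35 ≈ 0.028571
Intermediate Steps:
k(Y) = 1/(7 + Y) (k(Y) = 1/(Y + 7) = 1/(7 + Y))
k(28)*((-1 - 1*(-5)) + 3*(-1)) = ((-1 - 1*(-5)) + 3*(-1))/(7 + 28) = ((-1 + 5) - 3)/35 = (4 - 3)/35 = (1/35)*1 = 1/35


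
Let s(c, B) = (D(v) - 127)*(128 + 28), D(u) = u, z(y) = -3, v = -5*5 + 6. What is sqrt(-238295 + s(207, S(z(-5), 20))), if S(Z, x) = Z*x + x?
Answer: I*sqrt(261071) ≈ 510.95*I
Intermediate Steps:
v = -19 (v = -25 + 6 = -19)
S(Z, x) = x + Z*x
s(c, B) = -22776 (s(c, B) = (-19 - 127)*(128 + 28) = -146*156 = -22776)
sqrt(-238295 + s(207, S(z(-5), 20))) = sqrt(-238295 - 22776) = sqrt(-261071) = I*sqrt(261071)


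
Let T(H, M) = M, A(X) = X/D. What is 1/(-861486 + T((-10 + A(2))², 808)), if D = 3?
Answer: -1/860678 ≈ -1.1619e-6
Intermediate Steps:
A(X) = X/3
1/(-861486 + T((-10 + A(2))², 808)) = 1/(-861486 + 808) = 1/(-860678) = -1/860678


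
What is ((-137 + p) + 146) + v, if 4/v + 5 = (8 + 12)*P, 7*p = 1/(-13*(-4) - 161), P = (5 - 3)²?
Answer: 518002/57225 ≈ 9.0520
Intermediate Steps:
P = 4 (P = 2² = 4)
p = -1/763 (p = 1/(7*(-13*(-4) - 161)) = 1/(7*(52 - 161)) = (⅐)/(-109) = (⅐)*(-1/109) = -1/763 ≈ -0.0013106)
v = 4/75 (v = 4/(-5 + (8 + 12)*4) = 4/(-5 + 20*4) = 4/(-5 + 80) = 4/75 ≈ 0.053333)
((-137 + p) + 146) + v = ((-137 - 1/763) + 146) + 4/75 = (-104532/763 + 146) + 4/75 = 6866/763 + 4/75 = 518002/57225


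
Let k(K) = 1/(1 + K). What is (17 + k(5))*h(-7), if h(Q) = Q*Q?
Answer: 5047/6 ≈ 841.17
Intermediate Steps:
h(Q) = Q²
(17 + k(5))*h(-7) = (17 + 1/(1 + 5))*(-7)² = (17 + 1/6)*49 = (17 + ⅙)*49 = (103/6)*49 = 5047/6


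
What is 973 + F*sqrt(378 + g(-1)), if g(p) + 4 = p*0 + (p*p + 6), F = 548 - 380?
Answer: 973 + 168*sqrt(381) ≈ 4252.2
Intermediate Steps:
F = 168
g(p) = 2 + p**2 (g(p) = -4 + (p*0 + (p*p + 6)) = -4 + (0 + (p**2 + 6)) = -4 + (0 + (6 + p**2)) = -4 + (6 + p**2) = 2 + p**2)
973 + F*sqrt(378 + g(-1)) = 973 + 168*sqrt(378 + (2 + (-1)**2)) = 973 + 168*sqrt(378 + (2 + 1)) = 973 + 168*sqrt(378 + 3) = 973 + 168*sqrt(381)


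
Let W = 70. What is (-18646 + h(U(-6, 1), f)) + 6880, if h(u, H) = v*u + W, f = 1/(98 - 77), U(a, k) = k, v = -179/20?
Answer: -234099/20 ≈ -11705.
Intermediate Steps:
v = -179/20 (v = -179*1/20 = -179/20 ≈ -8.9500)
f = 1/21 ≈ 0.047619
h(u, H) = 70 - 179*u/20 (h(u, H) = -179*u/20 + 70 = 70 - 179*u/20)
(-18646 + h(U(-6, 1), f)) + 6880 = (-18646 + (70 - 179/20*1)) + 6880 = (-18646 + (70 - 179/20)) + 6880 = (-18646 + 1221/20) + 6880 = -371699/20 + 6880 = -234099/20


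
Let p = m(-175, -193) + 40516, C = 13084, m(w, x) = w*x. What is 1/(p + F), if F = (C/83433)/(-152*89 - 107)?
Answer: 1137608955/84514106862821 ≈ 1.3461e-5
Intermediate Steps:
p = 74291 (p = -175*(-193) + 40516 = 33775 + 40516 = 74291)
F = -13084/1137608955 (F = (13084/83433)/(-152*89 - 107) = (13084*(1/83433))/(-13528 - 107) = (13084/83433)/(-13635) = (13084/83433)*(-1/13635) = -13084/1137608955 ≈ -1.1501e-5)
1/(p + F) = 1/(74291 - 13084/1137608955) = 1/(84514106862821/1137608955) = 1137608955/84514106862821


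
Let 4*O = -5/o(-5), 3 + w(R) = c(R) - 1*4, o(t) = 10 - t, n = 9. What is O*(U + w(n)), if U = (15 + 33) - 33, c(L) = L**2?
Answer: -89/12 ≈ -7.4167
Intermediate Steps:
U = 15 (U = 48 - 33 = 15)
w(R) = -7 + R**2 (w(R) = -3 + (R**2 - 1*4) = -3 + (R**2 - 4) = -3 + (-4 + R**2) = -7 + R**2)
O = -1/12 (O = (-5/(10 - 1*(-5)))/4 = (-5/(10 + 5))/4 = (-5/15)/4 = (-5*1/15)/4 = (1/4)*(-1/3) = -1/12 ≈ -0.083333)
O*(U + w(n)) = -(15 + (-7 + 9**2))/12 = -(15 + (-7 + 81))/12 = -(15 + 74)/12 = -1/12*89 = -89/12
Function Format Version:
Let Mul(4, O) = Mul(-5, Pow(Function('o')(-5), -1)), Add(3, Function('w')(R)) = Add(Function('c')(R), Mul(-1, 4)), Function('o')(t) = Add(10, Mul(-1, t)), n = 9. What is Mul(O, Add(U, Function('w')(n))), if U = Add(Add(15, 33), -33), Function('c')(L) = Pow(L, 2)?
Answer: Rational(-89, 12) ≈ -7.4167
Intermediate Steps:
U = 15 (U = Add(48, -33) = 15)
Function('w')(R) = Add(-7, Pow(R, 2)) (Function('w')(R) = Add(-3, Add(Pow(R, 2), Mul(-1, 4))) = Add(-3, Add(Pow(R, 2), -4)) = Add(-3, Add(-4, Pow(R, 2))) = Add(-7, Pow(R, 2)))
O = Rational(-1, 12) (O = Mul(Rational(1, 4), Mul(-5, Pow(Add(10, Mul(-1, -5)), -1))) = Mul(Rational(1, 4), Mul(-5, Pow(Add(10, 5), -1))) = Mul(Rational(1, 4), Mul(-5, Pow(15, -1))) = Mul(Rational(1, 4), Mul(-5, Rational(1, 15))) = Mul(Rational(1, 4), Rational(-1, 3)) = Rational(-1, 12) ≈ -0.083333)
Mul(O, Add(U, Function('w')(n))) = Mul(Rational(-1, 12), Add(15, Add(-7, Pow(9, 2)))) = Mul(Rational(-1, 12), Add(15, Add(-7, 81))) = Mul(Rational(-1, 12), Add(15, 74)) = Mul(Rational(-1, 12), 89) = Rational(-89, 12)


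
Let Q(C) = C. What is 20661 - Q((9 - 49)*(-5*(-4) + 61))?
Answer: 23901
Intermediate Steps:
20661 - Q((9 - 49)*(-5*(-4) + 61)) = 20661 - (9 - 49)*(-5*(-4) + 61) = 20661 - (-40)*(20 + 61) = 20661 - (-40)*81 = 20661 - 1*(-3240) = 20661 + 3240 = 23901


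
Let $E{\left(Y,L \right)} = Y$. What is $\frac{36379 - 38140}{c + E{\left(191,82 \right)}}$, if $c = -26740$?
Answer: $\frac{1761}{26549} \approx 0.06633$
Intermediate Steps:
$\frac{36379 - 38140}{c + E{\left(191,82 \right)}} = \frac{36379 - 38140}{-26740 + 191} = - \frac{1761}{-26549} = \left(-1761\right) \left(- \frac{1}{26549}\right) = \frac{1761}{26549}$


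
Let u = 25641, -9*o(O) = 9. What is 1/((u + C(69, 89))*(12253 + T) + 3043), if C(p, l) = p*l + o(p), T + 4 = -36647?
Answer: -1/775389795 ≈ -1.2897e-9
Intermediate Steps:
T = -36651 (T = -4 - 36647 = -36651)
o(O) = -1 (o(O) = -⅑*9 = -1)
C(p, l) = -1 + l*p (C(p, l) = p*l - 1 = l*p - 1 = -1 + l*p)
1/((u + C(69, 89))*(12253 + T) + 3043) = 1/((25641 + (-1 + 89*69))*(12253 - 36651) + 3043) = 1/((25641 + (-1 + 6141))*(-24398) + 3043) = 1/((25641 + 6140)*(-24398) + 3043) = 1/(31781*(-24398) + 3043) = 1/(-775392838 + 3043) = 1/(-775389795) = -1/775389795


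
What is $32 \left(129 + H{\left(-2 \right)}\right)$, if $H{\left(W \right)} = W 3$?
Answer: $3936$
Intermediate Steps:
$H{\left(W \right)} = 3 W$
$32 \left(129 + H{\left(-2 \right)}\right) = 32 \left(129 + 3 \left(-2\right)\right) = 32 \left(129 - 6\right) = 32 \cdot 123 = 3936$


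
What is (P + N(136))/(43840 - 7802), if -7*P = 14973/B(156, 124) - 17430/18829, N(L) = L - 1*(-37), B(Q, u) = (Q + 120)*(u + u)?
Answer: 104298195/21713904064 ≈ 0.0048033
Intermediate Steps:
B(Q, u) = 2*u*(120 + Q) (B(Q, u) = (120 + Q)*(2*u) = 2*u*(120 + Q))
N(L) = 37 + L (N(L) = L + 37 = 37 + L)
P = 60851/602528 (P = -(14973/((2*124*(120 + 156))) - 17430/18829)/7 = -(14973/((2*124*276)) - 17430*1/18829)/7 = -(14973/68448 - 17430/18829)/7 = -(14973*(1/68448) - 17430/18829)/7 = -(7/32 - 17430/18829)/7 = -1/7*(-425957/602528) = 60851/602528 ≈ 0.10099)
(P + N(136))/(43840 - 7802) = (60851/602528 + (37 + 136))/(43840 - 7802) = (60851/602528 + 173)/36038 = (104298195/602528)*(1/36038) = 104298195/21713904064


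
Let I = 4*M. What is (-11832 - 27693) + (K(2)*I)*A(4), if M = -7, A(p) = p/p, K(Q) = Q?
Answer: -39581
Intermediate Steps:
A(p) = 1
I = -28 (I = 4*(-7) = -28)
(-11832 - 27693) + (K(2)*I)*A(4) = (-11832 - 27693) + (2*(-28))*1 = -39525 - 56*1 = -39525 - 56 = -39581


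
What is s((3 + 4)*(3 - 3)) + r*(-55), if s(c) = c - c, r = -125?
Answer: 6875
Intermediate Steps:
s(c) = 0
s((3 + 4)*(3 - 3)) + r*(-55) = 0 - 125*(-55) = 0 + 6875 = 6875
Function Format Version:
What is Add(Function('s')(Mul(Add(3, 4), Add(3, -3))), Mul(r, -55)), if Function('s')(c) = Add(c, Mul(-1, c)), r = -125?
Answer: 6875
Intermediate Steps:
Function('s')(c) = 0
Add(Function('s')(Mul(Add(3, 4), Add(3, -3))), Mul(r, -55)) = Add(0, Mul(-125, -55)) = Add(0, 6875) = 6875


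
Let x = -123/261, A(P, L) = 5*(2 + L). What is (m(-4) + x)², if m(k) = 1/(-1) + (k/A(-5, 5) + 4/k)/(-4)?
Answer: 211033729/148352400 ≈ 1.4225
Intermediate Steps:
A(P, L) = 10 + 5*L
x = -41/87 (x = -123*1/261 = -41/87 ≈ -0.47126)
m(k) = -1 - 1/k - k/140 (m(k) = 1/(-1) + (k/(10 + 5*5) + 4/k)/(-4) = 1*(-1) + (k/(10 + 25) + 4/k)*(-¼) = -1 + (k/35 + 4/k)*(-¼) = -1 + (4/k + k/35)*(-¼) = -1 + (-1/k - k/140) = -1 - 1/k - k/140)
(m(-4) + x)² = ((-1 - 1/(-4) - 1/140*(-4)) - 41/87)² = ((-1 - 1*(-¼) + 1/35) - 41/87)² = ((-1 + ¼ + 1/35) - 41/87)² = (-101/140 - 41/87)² = (-14527/12180)² = 211033729/148352400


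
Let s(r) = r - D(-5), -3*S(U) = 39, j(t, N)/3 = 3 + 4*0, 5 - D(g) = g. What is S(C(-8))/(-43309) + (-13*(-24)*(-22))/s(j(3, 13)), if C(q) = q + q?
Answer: 297272989/43309 ≈ 6864.0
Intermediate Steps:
D(g) = 5 - g
j(t, N) = 9 (j(t, N) = 3*(3 + 4*0) = 3*(3 + 0) = 3*3 = 9)
C(q) = 2*q
S(U) = -13 (S(U) = -⅓*39 = -13)
s(r) = -10 + r (s(r) = r - (5 - 1*(-5)) = r - (5 + 5) = r - 1*10 = r - 10 = -10 + r)
S(C(-8))/(-43309) + (-13*(-24)*(-22))/s(j(3, 13)) = -13/(-43309) + (-13*(-24)*(-22))/(-10 + 9) = -13*(-1/43309) + (312*(-22))/(-1) = 13/43309 - 6864*(-1) = 13/43309 + 6864 = 297272989/43309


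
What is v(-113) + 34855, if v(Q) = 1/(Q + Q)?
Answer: 7877229/226 ≈ 34855.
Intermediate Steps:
v(Q) = 1/(2*Q)
v(-113) + 34855 = (½)/(-113) + 34855 = (½)*(-1/113) + 34855 = -1/226 + 34855 = 7877229/226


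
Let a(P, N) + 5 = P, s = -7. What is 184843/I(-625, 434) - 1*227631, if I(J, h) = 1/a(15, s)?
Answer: 1620799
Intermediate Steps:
a(P, N) = -5 + P
I(J, h) = ⅒ (I(J, h) = 1/(-5 + 15) = 1/10 = ⅒)
184843/I(-625, 434) - 1*227631 = 184843/(⅒) - 1*227631 = 184843*10 - 227631 = 1848430 - 227631 = 1620799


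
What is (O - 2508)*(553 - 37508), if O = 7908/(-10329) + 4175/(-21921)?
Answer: 6997834195683775/75474003 ≈ 9.2718e+7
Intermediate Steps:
O = -72158281/75474003 (O = 7908*(-1/10329) + 4175*(-1/21921) = -2636/3443 - 4175/21921 = -72158281/75474003 ≈ -0.95607)
(O - 2508)*(553 - 37508) = (-72158281/75474003 - 2508)*(553 - 37508) = -189360957805/75474003*(-36955) = 6997834195683775/75474003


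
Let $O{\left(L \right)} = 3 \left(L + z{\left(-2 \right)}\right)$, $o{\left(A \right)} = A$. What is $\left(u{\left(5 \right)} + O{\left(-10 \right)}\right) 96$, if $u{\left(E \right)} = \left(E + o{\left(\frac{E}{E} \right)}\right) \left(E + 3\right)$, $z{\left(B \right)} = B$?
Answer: $1152$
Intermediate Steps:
$u{\left(E \right)} = \left(1 + E\right) \left(3 + E\right)$ ($u{\left(E \right)} = \left(E + \frac{E}{E}\right) \left(E + 3\right) = \left(E + 1\right) \left(3 + E\right) = \left(1 + E\right) \left(3 + E\right)$)
$O{\left(L \right)} = -6 + 3 L$ ($O{\left(L \right)} = 3 \left(L - 2\right) = 3 \left(-2 + L\right) = -6 + 3 L$)
$\left(u{\left(5 \right)} + O{\left(-10 \right)}\right) 96 = \left(\left(3 + 5^{2} + 4 \cdot 5\right) + \left(-6 + 3 \left(-10\right)\right)\right) 96 = \left(\left(3 + 25 + 20\right) - 36\right) 96 = \left(48 - 36\right) 96 = 12 \cdot 96 = 1152$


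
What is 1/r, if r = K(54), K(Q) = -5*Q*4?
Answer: -1/1080 ≈ -0.00092593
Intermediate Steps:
K(Q) = -20*Q
r = -1080 (r = -20*54 = -1080)
1/r = 1/(-1080) = -1/1080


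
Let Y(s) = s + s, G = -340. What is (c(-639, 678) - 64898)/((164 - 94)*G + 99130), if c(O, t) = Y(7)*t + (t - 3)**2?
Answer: 400219/75330 ≈ 5.3129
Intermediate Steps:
Y(s) = 2*s
c(O, t) = (-3 + t)**2 + 14*t (c(O, t) = (2*7)*t + (t - 3)**2 = 14*t + (-3 + t)**2 = (-3 + t)**2 + 14*t)
(c(-639, 678) - 64898)/((164 - 94)*G + 99130) = (((-3 + 678)**2 + 14*678) - 64898)/((164 - 94)*(-340) + 99130) = ((675**2 + 9492) - 64898)/(70*(-340) + 99130) = ((455625 + 9492) - 64898)/(-23800 + 99130) = (465117 - 64898)/75330 = 400219*(1/75330) = 400219/75330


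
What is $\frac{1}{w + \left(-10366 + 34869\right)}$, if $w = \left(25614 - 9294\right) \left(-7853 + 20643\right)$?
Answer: $\frac{1}{208757303} \approx 4.7903 \cdot 10^{-9}$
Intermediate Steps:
$w = 208732800$ ($w = 16320 \cdot 12790 = 208732800$)
$\frac{1}{w + \left(-10366 + 34869\right)} = \frac{1}{208732800 + \left(-10366 + 34869\right)} = \frac{1}{208732800 + 24503} = \frac{1}{208757303}$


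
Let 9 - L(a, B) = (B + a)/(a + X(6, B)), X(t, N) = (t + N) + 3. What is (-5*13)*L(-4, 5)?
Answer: -1157/2 ≈ -578.50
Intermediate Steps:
X(t, N) = 3 + N + t (X(t, N) = (N + t) + 3 = 3 + N + t)
L(a, B) = 9 - (B + a)/(9 + B + a) (L(a, B) = 9 - (B + a)/(a + (3 + B + 6)) = 9 - (B + a)/(a + (9 + B)) = 9 - (B + a)/(9 + B + a))
(-5*13)*L(-4, 5) = (-5*13)*((81 + 8*5 + 8*(-4))/(9 + 5 - 4)) = -65*(81 + 40 - 32)/10 = -13*89/2 = -65*89/10 = -1157/2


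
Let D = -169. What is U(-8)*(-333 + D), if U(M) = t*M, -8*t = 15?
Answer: -7530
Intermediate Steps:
t = -15/8 (t = -⅛*15 = -15/8 ≈ -1.8750)
U(M) = -15*M/8
U(-8)*(-333 + D) = (-15/8*(-8))*(-333 - 169) = 15*(-502) = -7530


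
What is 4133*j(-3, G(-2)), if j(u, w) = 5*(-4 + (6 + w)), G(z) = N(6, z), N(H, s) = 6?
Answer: 165320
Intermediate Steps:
G(z) = 6
j(u, w) = 10 + 5*w (j(u, w) = 5*(2 + w) = 10 + 5*w)
4133*j(-3, G(-2)) = 4133*(10 + 5*6) = 4133*(10 + 30) = 4133*40 = 165320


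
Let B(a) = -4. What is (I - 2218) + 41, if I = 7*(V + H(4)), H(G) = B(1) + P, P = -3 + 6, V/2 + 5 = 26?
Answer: -1890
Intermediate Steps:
V = 42 (V = -10 + 2*26 = -10 + 52 = 42)
P = 3
H(G) = -1 (H(G) = -4 + 3 = -1)
I = 287 (I = 7*(42 - 1) = 7*41 = 287)
(I - 2218) + 41 = (287 - 2218) + 41 = -1931 + 41 = -1890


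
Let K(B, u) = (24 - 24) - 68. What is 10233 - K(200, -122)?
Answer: 10301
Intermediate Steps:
K(B, u) = -68 (K(B, u) = 0 - 68 = -68)
10233 - K(200, -122) = 10233 - 1*(-68) = 10233 + 68 = 10301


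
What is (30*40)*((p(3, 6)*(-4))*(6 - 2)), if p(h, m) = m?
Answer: -115200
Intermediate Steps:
(30*40)*((p(3, 6)*(-4))*(6 - 2)) = (30*40)*((6*(-4))*(6 - 2)) = 1200*(-24*4) = 1200*(-96) = -115200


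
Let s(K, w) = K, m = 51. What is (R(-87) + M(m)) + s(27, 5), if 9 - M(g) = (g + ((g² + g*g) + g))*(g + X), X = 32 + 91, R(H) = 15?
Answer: -922845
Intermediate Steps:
X = 123
M(g) = 9 - (123 + g)*(2*g + 2*g²) (M(g) = 9 - (g + ((g² + g*g) + g))*(g + 123) = 9 - (g + ((g² + g²) + g))*(123 + g) = 9 - (g + (2*g² + g))*(123 + g) = 9 - (g + (g + 2*g²))*(123 + g) = 9 - (2*g + 2*g²)*(123 + g) = 9 - (123 + g)*(2*g + 2*g²))
(R(-87) + M(m)) + s(27, 5) = (15 + (9 - 248*51² - 246*51 - 2*51³)) + 27 = (15 + (9 - 248*2601 - 12546 - 2*132651)) + 27 = (15 + (9 - 645048 - 12546 - 265302)) + 27 = (15 - 922887) + 27 = -922872 + 27 = -922845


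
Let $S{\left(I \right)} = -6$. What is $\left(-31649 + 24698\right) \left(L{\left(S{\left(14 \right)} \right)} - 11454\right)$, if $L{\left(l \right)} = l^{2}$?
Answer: $79366518$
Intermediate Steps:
$\left(-31649 + 24698\right) \left(L{\left(S{\left(14 \right)} \right)} - 11454\right) = \left(-31649 + 24698\right) \left(\left(-6\right)^{2} - 11454\right) = - 6951 \left(36 - 11454\right) = \left(-6951\right) \left(-11418\right) = 79366518$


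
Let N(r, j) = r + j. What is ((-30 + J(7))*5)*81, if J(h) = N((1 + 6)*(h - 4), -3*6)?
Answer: -10935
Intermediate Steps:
N(r, j) = j + r
J(h) = -46 + 7*h (J(h) = -3*6 + (1 + 6)*(h - 4) = -18 + 7*(-4 + h) = -18 + (-28 + 7*h) = -46 + 7*h)
((-30 + J(7))*5)*81 = ((-30 + (-46 + 7*7))*5)*81 = ((-30 + (-46 + 49))*5)*81 = ((-30 + 3)*5)*81 = -27*5*81 = -135*81 = -10935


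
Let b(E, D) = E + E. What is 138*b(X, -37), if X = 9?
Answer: 2484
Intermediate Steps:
b(E, D) = 2*E
138*b(X, -37) = 138*(2*9) = 138*18 = 2484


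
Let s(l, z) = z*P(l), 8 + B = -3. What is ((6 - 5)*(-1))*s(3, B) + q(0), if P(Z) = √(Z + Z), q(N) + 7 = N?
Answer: -7 + 11*√6 ≈ 19.944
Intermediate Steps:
B = -11 (B = -8 - 3 = -11)
q(N) = -7 + N
P(Z) = √2*√Z (P(Z) = √(2*Z) = √2*√Z)
s(l, z) = z*√2*√l (s(l, z) = z*(√2*√l) = z*√2*√l)
((6 - 5)*(-1))*s(3, B) + q(0) = ((6 - 5)*(-1))*(-11*√2*√3) + (-7 + 0) = (1*(-1))*(-11*√6) - 7 = -(-11)*√6 - 7 = 11*√6 - 7 = -7 + 11*√6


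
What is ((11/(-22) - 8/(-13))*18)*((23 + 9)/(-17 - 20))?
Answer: -864/481 ≈ -1.7963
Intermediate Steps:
((11/(-22) - 8/(-13))*18)*((23 + 9)/(-17 - 20)) = ((11*(-1/22) - 8*(-1/13))*18)*(32/(-37)) = ((-½ + 8/13)*18)*(32*(-1/37)) = ((3/26)*18)*(-32/37) = (27/13)*(-32/37) = -864/481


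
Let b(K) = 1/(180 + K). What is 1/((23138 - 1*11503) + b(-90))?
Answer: 90/1047151 ≈ 8.5947e-5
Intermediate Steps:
1/((23138 - 1*11503) + b(-90)) = 1/((23138 - 1*11503) + 1/(180 - 90)) = 1/((23138 - 11503) + 1/90) = 1/(11635 + 1/90) = 1/(1047151/90) = 90/1047151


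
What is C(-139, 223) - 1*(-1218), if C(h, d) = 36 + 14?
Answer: 1268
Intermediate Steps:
C(h, d) = 50
C(-139, 223) - 1*(-1218) = 50 - 1*(-1218) = 50 + 1218 = 1268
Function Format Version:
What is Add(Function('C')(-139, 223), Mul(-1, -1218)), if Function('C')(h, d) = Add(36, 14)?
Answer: 1268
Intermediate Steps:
Function('C')(h, d) = 50
Add(Function('C')(-139, 223), Mul(-1, -1218)) = Add(50, Mul(-1, -1218)) = Add(50, 1218) = 1268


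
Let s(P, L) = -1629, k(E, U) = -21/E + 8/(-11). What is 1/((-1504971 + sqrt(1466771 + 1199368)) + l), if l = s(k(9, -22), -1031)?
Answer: -502200/756613631287 - 7*sqrt(54411)/2269840893861 ≈ -6.6447e-7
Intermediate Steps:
k(E, U) = -8/11 - 21/E (k(E, U) = -21/E + 8*(-1/11) = -21/E - 8/11 = -8/11 - 21/E)
l = -1629
1/((-1504971 + sqrt(1466771 + 1199368)) + l) = 1/((-1504971 + sqrt(1466771 + 1199368)) - 1629) = 1/((-1504971 + sqrt(2666139)) - 1629) = 1/((-1504971 + 7*sqrt(54411)) - 1629) = 1/(-1506600 + 7*sqrt(54411))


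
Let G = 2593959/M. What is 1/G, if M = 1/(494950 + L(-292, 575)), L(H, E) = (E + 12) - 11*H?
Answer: 1/1293734457291 ≈ 7.7296e-13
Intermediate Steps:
L(H, E) = 12 + E - 11*H (L(H, E) = (12 + E) - 11*H = 12 + E - 11*H)
M = 1/498749 (M = 1/(494950 + (12 + 575 - 11*(-292))) = 1/(494950 + (12 + 575 + 3212)) = 1/(494950 + 3799) = 1/498749 ≈ 2.0050e-6)
G = 1293734457291 (G = 2593959/(1/498749) = 2593959*498749 = 1293734457291)
1/G = 1/1293734457291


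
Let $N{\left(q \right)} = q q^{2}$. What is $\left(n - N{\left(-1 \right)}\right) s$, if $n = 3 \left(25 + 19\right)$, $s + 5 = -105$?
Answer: $-14630$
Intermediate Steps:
$s = -110$ ($s = -5 - 105 = -110$)
$n = 132$ ($n = 3 \cdot 44 = 132$)
$N{\left(q \right)} = q^{3}$
$\left(n - N{\left(-1 \right)}\right) s = \left(132 - \left(-1\right)^{3}\right) \left(-110\right) = \left(132 - -1\right) \left(-110\right) = \left(132 + 1\right) \left(-110\right) = 133 \left(-110\right) = -14630$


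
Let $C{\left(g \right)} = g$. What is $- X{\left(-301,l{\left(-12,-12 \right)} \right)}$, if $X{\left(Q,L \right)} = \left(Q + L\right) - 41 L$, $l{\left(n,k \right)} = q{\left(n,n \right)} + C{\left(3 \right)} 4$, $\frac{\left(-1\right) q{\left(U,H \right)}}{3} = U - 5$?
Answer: $2821$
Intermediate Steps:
$q{\left(U,H \right)} = 15 - 3 U$ ($q{\left(U,H \right)} = - 3 \left(U - 5\right) = - 3 \left(-5 + U\right) = 15 - 3 U$)
$l{\left(n,k \right)} = 27 - 3 n$ ($l{\left(n,k \right)} = \left(15 - 3 n\right) + 3 \cdot 4 = \left(15 - 3 n\right) + 12 = 27 - 3 n$)
$X{\left(Q,L \right)} = Q - 40 L$ ($X{\left(Q,L \right)} = \left(L + Q\right) - 41 L = Q - 40 L$)
$- X{\left(-301,l{\left(-12,-12 \right)} \right)} = - (-301 - 40 \left(27 - -36\right)) = - (-301 - 40 \left(27 + 36\right)) = - (-301 - 2520) = \left(-1\right) \left(-2821\right) = 2821$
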